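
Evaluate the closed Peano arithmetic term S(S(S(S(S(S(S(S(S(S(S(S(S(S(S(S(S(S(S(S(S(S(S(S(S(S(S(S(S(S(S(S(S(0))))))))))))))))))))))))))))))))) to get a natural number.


Counting successors applied to 0:
33 applications of S to 0 = 33

33


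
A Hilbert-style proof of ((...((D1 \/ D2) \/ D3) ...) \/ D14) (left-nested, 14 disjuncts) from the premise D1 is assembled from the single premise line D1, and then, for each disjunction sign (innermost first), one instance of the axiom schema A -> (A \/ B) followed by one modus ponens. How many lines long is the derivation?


Building the left-nested 14-ary disjunction from D1:
- 1 premise line (D1)
- 14 disjuncts means 13 disjunction signs; each needs 1 axiom instance + 1 MP = 2 lines: 2 * 13 = 26
Total = 1 + 26 = 27 lines.

27


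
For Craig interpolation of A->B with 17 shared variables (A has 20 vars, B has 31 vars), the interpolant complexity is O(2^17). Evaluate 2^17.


Shared atoms = 17
Craig interpolant size bound = 2^17
= 131072

131072


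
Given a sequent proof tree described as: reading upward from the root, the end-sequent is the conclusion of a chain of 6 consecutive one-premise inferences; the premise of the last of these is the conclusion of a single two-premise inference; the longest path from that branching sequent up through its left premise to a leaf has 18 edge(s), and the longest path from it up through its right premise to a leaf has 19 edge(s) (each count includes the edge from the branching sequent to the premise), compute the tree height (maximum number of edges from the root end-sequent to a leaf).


Longest path through the left premise: 18 edges (measured from the branching sequent)
Longest path through the right premise: 19 edges
Height of the subtree rooted at the branching sequent: max(18, 19) = 19
The branching sequent sits 6 edges above the root (the chain of one-premise inferences), so height = 19 + 6 = 25

25


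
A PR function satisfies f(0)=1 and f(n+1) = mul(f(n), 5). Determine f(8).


f(0) = 1
f(1) = mul(f(0), 5) = mul(1, 5) = 5
f(2) = mul(f(1), 5) = mul(5, 5) = 25
f(3) = mul(f(2), 5) = mul(25, 5) = 125
f(4) = mul(f(3), 5) = mul(125, 5) = 625
f(5) = mul(f(4), 5) = mul(625, 5) = 3125
f(6) = mul(f(5), 5) = mul(3125, 5) = 15625
f(7) = mul(f(6), 5) = mul(15625, 5) = 78125
f(8) = mul(f(7), 5) = mul(78125, 5) = 390625


390625


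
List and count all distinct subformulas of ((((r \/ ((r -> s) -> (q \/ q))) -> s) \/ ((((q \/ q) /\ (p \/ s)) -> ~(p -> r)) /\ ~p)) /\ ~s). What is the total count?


Formula: ((((r \/ ((r -> s) -> (q \/ q))) -> s) \/ ((((q \/ q) /\ (p \/ s)) -> ~(p -> r)) /\ ~p)) /\ ~s)
Subformulas found:
  1. r
  2. q
  3. s
  4. p
  5. ~p
  6. ~s
  7. (p \/ s)
  8. (r -> s)
  9. (q \/ q)
  10. (p -> r)
  11. ~(p -> r)
  12. ((q \/ q) /\ (p \/ s))
  13. ((r -> s) -> (q \/ q))
  14. (r \/ ((r -> s) -> (q \/ q)))
  15. ((r \/ ((r -> s) -> (q \/ q))) -> s)
  16. (((q \/ q) /\ (p \/ s)) -> ~(p -> r))
  17. ((((q \/ q) /\ (p \/ s)) -> ~(p -> r)) /\ ~p)
  18. (((r \/ ((r -> s) -> (q \/ q))) -> s) \/ ((((q \/ q) /\ (p \/ s)) -> ~(p -> r)) /\ ~p))
  19. ((((r \/ ((r -> s) -> (q \/ q))) -> s) \/ ((((q \/ q) /\ (p \/ s)) -> ~(p -> r)) /\ ~p)) /\ ~s)
Total distinct subformulas = 19

19


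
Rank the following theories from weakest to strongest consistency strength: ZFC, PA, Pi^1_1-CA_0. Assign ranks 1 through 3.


Ordering by consistency strength:
1. PA
2. Pi^1_1-CA_0
3. ZFC


ZFC=3, PA=1, Pi^1_1-CA_0=2


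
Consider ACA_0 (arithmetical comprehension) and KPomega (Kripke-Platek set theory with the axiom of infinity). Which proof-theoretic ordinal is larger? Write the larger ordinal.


Proof-theoretic ordinal of ACA_0 (arithmetical comprehension): epsilon_0
Proof-theoretic ordinal of KPomega (Kripke-Platek set theory with the axiom of infinity): psi_0(epsilon_{Omega+1})
Comparing: epsilon_0 < psi_0(epsilon_{Omega+1}).
The larger ordinal is psi_0(epsilon_{Omega+1}) (from KPomega (Kripke-Platek set theory with the axiom of infinity)).

psi_0(epsilon_{Omega+1})


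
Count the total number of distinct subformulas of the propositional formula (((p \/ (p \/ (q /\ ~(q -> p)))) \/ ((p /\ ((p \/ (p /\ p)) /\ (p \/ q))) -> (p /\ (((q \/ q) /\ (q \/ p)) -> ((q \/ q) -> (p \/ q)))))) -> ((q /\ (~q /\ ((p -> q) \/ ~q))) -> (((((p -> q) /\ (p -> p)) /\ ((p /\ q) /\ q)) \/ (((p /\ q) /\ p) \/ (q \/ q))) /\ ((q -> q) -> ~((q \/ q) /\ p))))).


Formula: (((p \/ (p \/ (q /\ ~(q -> p)))) \/ ((p /\ ((p \/ (p /\ p)) /\ (p \/ q))) -> (p /\ (((q \/ q) /\ (q \/ p)) -> ((q \/ q) -> (p \/ q)))))) -> ((q /\ (~q /\ ((p -> q) \/ ~q))) -> (((((p -> q) /\ (p -> p)) /\ ((p /\ q) /\ q)) \/ (((p /\ q) /\ p) \/ (q \/ q))) /\ ((q -> q) -> ~((q \/ q) /\ p)))))
Subformulas found:
  1. p
  2. q
  3. ~q
  4. (q \/ p)
  5. (p /\ q)
  6. (q -> p)
  7. (p -> p)
  8. (q -> q)
  9. (p -> q)
  10. (p \/ q)
  11. (p /\ p)
  12. (q \/ q)
  13. ~(q -> p)
  14. ((p /\ q) /\ p)
  15. ((p /\ q) /\ q)
  16. (p \/ (p /\ p))
  17. ((q \/ q) /\ p)
  18. (q /\ ~(q -> p))
  19. ~((q \/ q) /\ p)
  20. ((p -> q) \/ ~q)
  21. ((q \/ q) /\ (q \/ p))
  22. ((p -> q) /\ (p -> p))
  23. ((q \/ q) -> (p \/ q))
  24. (p \/ (q /\ ~(q -> p)))
  25. (~q /\ ((p -> q) \/ ~q))
  26. (((p /\ q) /\ p) \/ (q \/ q))
  27. ((p \/ (p /\ p)) /\ (p \/ q))
  28. (p \/ (p \/ (q /\ ~(q -> p))))
  29. ((q -> q) -> ~((q \/ q) /\ p))
  30. (q /\ (~q /\ ((p -> q) \/ ~q)))
  31. (p /\ ((p \/ (p /\ p)) /\ (p \/ q)))
  32. (((p -> q) /\ (p -> p)) /\ ((p /\ q) /\ q))
  33. (((q \/ q) /\ (q \/ p)) -> ((q \/ q) -> (p \/ q)))
  34. (p /\ (((q \/ q) /\ (q \/ p)) -> ((q \/ q) -> (p \/ q))))
  35. ((((p -> q) /\ (p -> p)) /\ ((p /\ q) /\ q)) \/ (((p /\ q) /\ p) \/ (q \/ q)))
  36. ((p /\ ((p \/ (p /\ p)) /\ (p \/ q))) -> (p /\ (((q \/ q) /\ (q \/ p)) -> ((q \/ q) -> (p \/ q)))))
  37. (((((p -> q) /\ (p -> p)) /\ ((p /\ q) /\ q)) \/ (((p /\ q) /\ p) \/ (q \/ q))) /\ ((q -> q) -> ~((q \/ q) /\ p)))
  38. ((p \/ (p \/ (q /\ ~(q -> p)))) \/ ((p /\ ((p \/ (p /\ p)) /\ (p \/ q))) -> (p /\ (((q \/ q) /\ (q \/ p)) -> ((q \/ q) -> (p \/ q))))))
  39. ((q /\ (~q /\ ((p -> q) \/ ~q))) -> (((((p -> q) /\ (p -> p)) /\ ((p /\ q) /\ q)) \/ (((p /\ q) /\ p) \/ (q \/ q))) /\ ((q -> q) -> ~((q \/ q) /\ p))))
  40. (((p \/ (p \/ (q /\ ~(q -> p)))) \/ ((p /\ ((p \/ (p /\ p)) /\ (p \/ q))) -> (p /\ (((q \/ q) /\ (q \/ p)) -> ((q \/ q) -> (p \/ q)))))) -> ((q /\ (~q /\ ((p -> q) \/ ~q))) -> (((((p -> q) /\ (p -> p)) /\ ((p /\ q) /\ q)) \/ (((p /\ q) /\ p) \/ (q \/ q))) /\ ((q -> q) -> ~((q \/ q) /\ p)))))
Total distinct subformulas = 40

40


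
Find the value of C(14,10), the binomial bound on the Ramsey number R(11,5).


R(11,5) <= C(11+5-2, 11-1) = C(14, 10)
C(14, 10) = 14! / (10! * 4!)
= 1001

1001


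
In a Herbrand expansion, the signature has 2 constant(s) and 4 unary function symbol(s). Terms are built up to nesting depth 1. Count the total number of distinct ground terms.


Herbrand terms by depth:
Depth 0: 2 constants
Depth 1: 8 new terms (running total: 10)
Total distinct ground terms = 10

10


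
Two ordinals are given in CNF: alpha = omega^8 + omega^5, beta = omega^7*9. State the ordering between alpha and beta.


Compare term by term from highest exponent:
alpha = omega^8 + omega^5
beta = omega^7*9
Term 1: alpha has omega^8*1, beta has omega^7*9
Term 2: alpha has omega^5*1, beta has omega^0*0
Result: alpha > beta

alpha > beta


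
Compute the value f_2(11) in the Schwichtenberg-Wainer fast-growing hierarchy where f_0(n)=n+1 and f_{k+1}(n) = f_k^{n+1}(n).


f_2(11) = f_1^12(11)
f_1(m) = 2m + 1.
Iterating: f_1^k(n) = 2^k*(n+1) - 1.
f_2(11) = 2^12*(11+1) - 1 = 4096*12 - 1 = 49151

49151


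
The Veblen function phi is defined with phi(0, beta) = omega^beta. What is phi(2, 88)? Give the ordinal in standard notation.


phi(2, 88):
phi(2, beta) = zeta_beta (the beta-th zeta number, fixed point of epsilon).
phi(2, 88) = zeta_88

zeta_88


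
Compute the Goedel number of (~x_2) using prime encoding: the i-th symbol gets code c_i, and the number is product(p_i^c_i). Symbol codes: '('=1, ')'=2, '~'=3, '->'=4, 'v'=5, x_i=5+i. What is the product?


Formula: (~x_2)
Symbol codes: [1, 3, 7, 2]
Primes: [2, 3, 5, 7]
p_1^1 = 2^1 = 2
p_2^3 = 3^3 = 27
p_3^7 = 5^7 = 78125
p_4^2 = 7^2 = 49
Product = 206718750

206718750


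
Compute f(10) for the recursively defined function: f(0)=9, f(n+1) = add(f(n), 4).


f(0) = 9
f(1) = add(f(0), 4) = add(9, 4) = 13
f(2) = add(f(1), 4) = add(13, 4) = 17
f(3) = add(f(2), 4) = add(17, 4) = 21
f(4) = add(f(3), 4) = add(21, 4) = 25
f(5) = add(f(4), 4) = add(25, 4) = 29
f(6) = add(f(5), 4) = add(29, 4) = 33
f(7) = add(f(6), 4) = add(33, 4) = 37
f(8) = add(f(7), 4) = add(37, 4) = 41
f(9) = add(f(8), 4) = add(41, 4) = 45
f(10) = add(f(9), 4) = add(45, 4) = 49


49


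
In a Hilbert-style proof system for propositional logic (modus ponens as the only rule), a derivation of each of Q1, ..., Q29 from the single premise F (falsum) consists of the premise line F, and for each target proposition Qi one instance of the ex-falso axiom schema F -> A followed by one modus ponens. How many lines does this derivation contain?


Ex falso, line by line:
- 1 premise line (F)
- 29 targets, each needing 1 axiom instance (F -> Qi) + 1 MP = 2 lines: 2 * 29 = 58
Total = 1 + 58 = 59 lines.

59


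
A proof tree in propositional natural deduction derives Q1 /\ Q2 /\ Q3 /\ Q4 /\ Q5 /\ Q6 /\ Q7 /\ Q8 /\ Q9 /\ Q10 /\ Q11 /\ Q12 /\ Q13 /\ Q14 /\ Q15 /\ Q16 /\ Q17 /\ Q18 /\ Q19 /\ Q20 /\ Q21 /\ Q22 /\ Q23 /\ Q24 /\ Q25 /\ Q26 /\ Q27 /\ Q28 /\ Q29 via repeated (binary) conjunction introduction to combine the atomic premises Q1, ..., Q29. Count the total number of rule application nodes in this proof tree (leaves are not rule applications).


The target conjunction has 29 conjuncts, i.e. 28 binary /\ connectives.
Each conjunction-intro joins two pieces, so 29 atoms require 29-1 = 28 applications.
Total inference nodes = 28

28


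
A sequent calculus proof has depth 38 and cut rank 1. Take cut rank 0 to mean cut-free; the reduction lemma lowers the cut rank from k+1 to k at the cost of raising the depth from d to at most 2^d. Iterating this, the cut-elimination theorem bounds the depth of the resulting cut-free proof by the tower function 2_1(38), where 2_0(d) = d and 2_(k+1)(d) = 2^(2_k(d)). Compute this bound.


Each rank reduction sends depth d to at most 2^d; cut rank r needs r reductions.
2_0(38) = 38
2_1(38) = 2^38 = 274877906944
Cut-free depth bound = 274877906944

274877906944


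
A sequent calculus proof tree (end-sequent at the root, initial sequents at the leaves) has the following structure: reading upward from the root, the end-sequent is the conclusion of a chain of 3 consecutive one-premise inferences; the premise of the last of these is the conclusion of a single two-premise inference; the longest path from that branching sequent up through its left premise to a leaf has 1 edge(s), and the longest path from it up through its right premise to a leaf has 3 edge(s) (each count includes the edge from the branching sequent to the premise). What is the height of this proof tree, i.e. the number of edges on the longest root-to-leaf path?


Longest path through the left premise: 1 edges (measured from the branching sequent)
Longest path through the right premise: 3 edges
Height of the subtree rooted at the branching sequent: max(1, 3) = 3
The branching sequent sits 3 edges above the root (the chain of one-premise inferences), so height = 3 + 3 = 6

6


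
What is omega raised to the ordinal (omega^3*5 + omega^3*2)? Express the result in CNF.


omega^(omega^3*5 + omega^3*2):
Both terms of the exponent have the same exponent 3, so they merge: omega^3*5 + omega^3*2 = omega^3*(5+2) = omega^3*7.
omega raised to a CNF ordinal is a single CNF term: Result = omega^(omega^3*7)

omega^(omega^3*7)


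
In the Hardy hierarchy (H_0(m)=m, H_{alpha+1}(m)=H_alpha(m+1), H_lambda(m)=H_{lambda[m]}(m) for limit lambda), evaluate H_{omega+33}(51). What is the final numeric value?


H_{omega+33}(51):
Unwind the 33 successor steps: H_{omega+33}(51) = H_omega(51+33) = H_omega(84).
H_omega(m) = H_m(m) = m + m = 2m.
Result = 2 * 84 = 168

168


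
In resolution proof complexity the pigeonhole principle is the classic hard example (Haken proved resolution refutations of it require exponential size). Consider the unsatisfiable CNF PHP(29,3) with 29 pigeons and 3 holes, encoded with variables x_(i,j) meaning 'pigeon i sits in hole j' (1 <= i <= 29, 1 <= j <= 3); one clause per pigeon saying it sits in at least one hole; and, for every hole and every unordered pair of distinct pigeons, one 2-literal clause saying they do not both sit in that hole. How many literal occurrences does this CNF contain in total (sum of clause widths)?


PHP(29,3): 29 pigeons, 3 holes, 29*3 = 87 variables.
- pigeon clauses: one per pigeon -> 29 clauses of width 3 -> 87 literals
- hole clauses: 3 holes * C(29,2) = 3 * 406 -> 1218 clauses of width 2 -> 2436 literals
Total literal occurrences = 87 + 2436 = 2523

2523


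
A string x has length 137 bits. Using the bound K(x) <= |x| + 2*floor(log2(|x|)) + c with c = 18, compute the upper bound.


floor(log2(137)) = 7
2 * 7 = 14
K(x) <= 137 + 14 + 18 = 169

169


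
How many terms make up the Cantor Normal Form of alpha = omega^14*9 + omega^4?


CNF: omega^14*9 + omega^4
Count the summands separated by '+':
  term 1: omega^14*9
  term 2: omega^4
Total terms = 2

2


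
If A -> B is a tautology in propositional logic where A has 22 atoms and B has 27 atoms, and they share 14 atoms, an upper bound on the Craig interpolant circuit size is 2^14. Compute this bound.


Shared atoms = 14
Craig interpolant size bound = 2^14
= 16384

16384


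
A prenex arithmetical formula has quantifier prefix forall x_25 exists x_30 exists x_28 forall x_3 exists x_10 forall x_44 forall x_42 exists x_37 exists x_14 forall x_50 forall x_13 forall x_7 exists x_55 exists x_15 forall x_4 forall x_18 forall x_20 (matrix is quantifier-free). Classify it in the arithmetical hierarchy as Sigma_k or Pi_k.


Leading quantifier is forall, so the class is Pi.
Number of quantifier blocks = alternations + 1 = 8 + 1 = 9.
Classification: Pi_9

Pi_9


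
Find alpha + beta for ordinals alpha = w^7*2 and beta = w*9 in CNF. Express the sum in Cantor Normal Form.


Ordinal addition w^7*2 + w*9:
Leading exponent of alpha (7) > leading exponent of beta (1).
Since alpha's term has higher exponent than beta's leading term,
the sum is simply alpha followed by beta.
Result = w^7*2 + w*9

w^7*2 + w*9


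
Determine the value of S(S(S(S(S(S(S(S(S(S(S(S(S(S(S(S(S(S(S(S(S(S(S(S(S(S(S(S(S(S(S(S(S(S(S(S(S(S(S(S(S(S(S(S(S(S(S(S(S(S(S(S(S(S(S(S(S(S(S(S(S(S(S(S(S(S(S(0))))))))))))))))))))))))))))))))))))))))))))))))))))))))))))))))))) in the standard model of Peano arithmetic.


Counting successors applied to 0:
67 applications of S to 0 = 67

67


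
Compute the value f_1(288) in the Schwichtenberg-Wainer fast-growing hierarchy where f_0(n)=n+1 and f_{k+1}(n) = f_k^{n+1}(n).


f_1(288) = f_0^289(288)
f_0 adds 1 each time, applied 289 times.
f_1(288) = 288 + 289 = 577

577


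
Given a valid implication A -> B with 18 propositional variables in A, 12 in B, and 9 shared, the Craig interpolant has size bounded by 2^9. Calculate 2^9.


Shared atoms = 9
Craig interpolant size bound = 2^9
= 512

512


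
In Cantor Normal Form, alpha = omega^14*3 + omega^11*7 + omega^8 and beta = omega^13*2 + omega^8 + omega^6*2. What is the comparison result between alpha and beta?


Compare term by term from highest exponent:
alpha = omega^14*3 + omega^11*7 + omega^8
beta = omega^13*2 + omega^8 + omega^6*2
Term 1: alpha has omega^14*3, beta has omega^13*2
Term 2: alpha has omega^11*7, beta has omega^8*1
Term 3: alpha has omega^8*1, beta has omega^6*2
Result: alpha > beta

alpha > beta


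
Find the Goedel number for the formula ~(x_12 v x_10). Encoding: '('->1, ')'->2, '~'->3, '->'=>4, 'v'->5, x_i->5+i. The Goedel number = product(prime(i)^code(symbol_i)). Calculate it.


Formula: ~(x_12 v x_10)
Symbol codes: [3, 1, 17, 5, 15, 2]
Primes: [2, 3, 5, 7, 11, 13]
p_1^3 = 2^3 = 8
p_2^1 = 3^1 = 3
p_3^17 = 5^17 = 762939453125
p_4^5 = 7^5 = 16807
p_5^15 = 11^15 = 4177248169415651
p_6^2 = 13^2 = 169
Product = 217254358285937531146234130859375000

217254358285937531146234130859375000


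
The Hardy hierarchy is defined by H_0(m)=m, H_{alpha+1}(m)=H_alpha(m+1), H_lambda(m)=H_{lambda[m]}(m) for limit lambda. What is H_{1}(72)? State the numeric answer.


H_1(72):
For finite ordinals k, H_k(n) = n + k (each successor step adds 1).
H_1(72) = 72 + 1 = 73

73


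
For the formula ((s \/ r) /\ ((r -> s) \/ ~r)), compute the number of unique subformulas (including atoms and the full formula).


Formula: ((s \/ r) /\ ((r -> s) \/ ~r))
Subformulas found:
  1. s
  2. r
  3. ~r
  4. (s \/ r)
  5. (r -> s)
  6. ((r -> s) \/ ~r)
  7. ((s \/ r) /\ ((r -> s) \/ ~r))
Total distinct subformulas = 7

7


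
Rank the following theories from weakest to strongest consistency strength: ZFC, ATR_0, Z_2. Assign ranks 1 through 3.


Ordering by consistency strength:
1. ATR_0
2. Z_2
3. ZFC


ZFC=3, ATR_0=1, Z_2=2


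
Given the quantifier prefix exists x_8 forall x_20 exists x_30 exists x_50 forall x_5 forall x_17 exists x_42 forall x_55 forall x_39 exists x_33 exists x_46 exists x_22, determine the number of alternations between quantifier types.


Walk the prefix and count type changes:
  position 1: exists -> forall <-- alternation
  position 2: forall -> exists <-- alternation
  position 3: exists -> exists
  position 4: exists -> forall <-- alternation
  position 5: forall -> forall
  position 6: forall -> exists <-- alternation
  position 7: exists -> forall <-- alternation
  position 8: forall -> forall
  position 9: forall -> exists <-- alternation
  position 10: exists -> exists
  position 11: exists -> exists
Total alternations = 6

6


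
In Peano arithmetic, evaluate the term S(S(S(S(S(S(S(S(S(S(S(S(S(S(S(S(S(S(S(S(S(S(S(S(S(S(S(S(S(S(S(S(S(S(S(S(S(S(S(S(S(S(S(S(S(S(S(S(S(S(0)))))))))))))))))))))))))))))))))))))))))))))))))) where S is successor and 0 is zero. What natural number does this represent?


Counting successors applied to 0:
50 applications of S to 0 = 50

50


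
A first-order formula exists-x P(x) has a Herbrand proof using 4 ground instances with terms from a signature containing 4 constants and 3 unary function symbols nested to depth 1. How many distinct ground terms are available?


Herbrand terms by depth:
Depth 0: 4 constants
Depth 1: 12 new terms (running total: 16)
Total distinct ground terms = 16

16


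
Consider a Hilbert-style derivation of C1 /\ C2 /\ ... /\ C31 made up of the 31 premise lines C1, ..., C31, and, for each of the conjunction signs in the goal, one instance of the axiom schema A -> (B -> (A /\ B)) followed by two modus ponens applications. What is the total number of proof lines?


Conjoining 31 premises:
- 31 premise lines
- the goal has 30 conjunction signs; each costs 1 axiom instance + 2 MP = 3 lines: 3 * 30 = 90
Total = 31 + 90 = 121 lines.

121


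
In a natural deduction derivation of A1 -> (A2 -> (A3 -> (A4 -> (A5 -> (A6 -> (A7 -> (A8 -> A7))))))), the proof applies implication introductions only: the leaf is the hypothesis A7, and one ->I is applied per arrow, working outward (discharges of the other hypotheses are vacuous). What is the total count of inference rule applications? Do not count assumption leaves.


The formula has 8 arrows (->); its innermost consequent A7 is one of the antecedents,
so the proof starts from the hypothesis leaf A7 (not a rule application) and closes one arrow per ->I.
Building A1 -> (A2 -> (A3 -> (A4 -> (A5 -> (A6 -> (A7 -> (A8 -> A7))))))) therefore takes 8 nested implication introductions.
Total inference nodes = 8

8


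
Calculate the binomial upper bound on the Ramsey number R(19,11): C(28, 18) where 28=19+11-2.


R(19,11) <= C(19+11-2, 19-1) = C(28, 18)
C(28, 18) = 28! / (18! * 10!)
= 13123110

13123110


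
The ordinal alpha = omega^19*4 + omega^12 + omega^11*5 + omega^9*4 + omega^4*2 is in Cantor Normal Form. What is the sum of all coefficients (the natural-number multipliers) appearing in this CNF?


CNF: omega^19*4 + omega^12 + omega^11*5 + omega^9*4 + omega^4*2
Coefficients: 4 + 1 + 5 + 4 + 2 = 16

16


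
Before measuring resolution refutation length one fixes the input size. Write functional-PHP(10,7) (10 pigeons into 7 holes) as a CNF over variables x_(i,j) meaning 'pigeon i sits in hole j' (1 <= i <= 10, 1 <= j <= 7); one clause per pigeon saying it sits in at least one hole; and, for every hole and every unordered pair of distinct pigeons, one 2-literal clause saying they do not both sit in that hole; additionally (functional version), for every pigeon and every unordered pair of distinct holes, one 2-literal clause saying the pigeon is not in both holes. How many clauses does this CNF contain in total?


functional-PHP(10,7): 10 pigeons, 7 holes, 10*7 = 70 variables.
- pigeon clauses: one per pigeon -> 10 clauses
- hole clauses: 7 holes * C(10,2) = 7 * 45 -> 315 clauses
- functional clauses: 10 pigeons * C(7,2) = 10 * 21 -> 210 clauses
Total clauses = 10 + 315 + 210 = 535

535


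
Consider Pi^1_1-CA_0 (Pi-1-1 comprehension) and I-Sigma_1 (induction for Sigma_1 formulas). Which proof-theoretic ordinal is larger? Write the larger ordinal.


Proof-theoretic ordinal of Pi^1_1-CA_0 (Pi-1-1 comprehension): psi_0(Omega_omega)
Proof-theoretic ordinal of I-Sigma_1 (induction for Sigma_1 formulas): omega^omega
Comparing: omega^omega < psi_0(Omega_omega).
The larger ordinal is psi_0(Omega_omega) (from Pi^1_1-CA_0 (Pi-1-1 comprehension)).

psi_0(Omega_omega)


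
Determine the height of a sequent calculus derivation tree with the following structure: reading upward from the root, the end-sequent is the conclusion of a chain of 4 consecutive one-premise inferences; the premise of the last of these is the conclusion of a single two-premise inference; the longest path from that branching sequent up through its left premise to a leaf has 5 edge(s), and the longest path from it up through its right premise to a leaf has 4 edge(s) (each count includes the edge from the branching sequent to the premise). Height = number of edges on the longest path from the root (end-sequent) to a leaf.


Longest path through the left premise: 5 edges (measured from the branching sequent)
Longest path through the right premise: 4 edges
Height of the subtree rooted at the branching sequent: max(5, 4) = 5
The branching sequent sits 4 edges above the root (the chain of one-premise inferences), so height = 5 + 4 = 9

9


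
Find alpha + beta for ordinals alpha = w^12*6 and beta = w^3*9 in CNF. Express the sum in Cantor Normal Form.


Ordinal addition w^12*6 + w^3*9:
Leading exponent of alpha (12) > leading exponent of beta (3).
Since alpha's term has higher exponent than beta's leading term,
the sum is simply alpha followed by beta.
Result = w^12*6 + w^3*9

w^12*6 + w^3*9


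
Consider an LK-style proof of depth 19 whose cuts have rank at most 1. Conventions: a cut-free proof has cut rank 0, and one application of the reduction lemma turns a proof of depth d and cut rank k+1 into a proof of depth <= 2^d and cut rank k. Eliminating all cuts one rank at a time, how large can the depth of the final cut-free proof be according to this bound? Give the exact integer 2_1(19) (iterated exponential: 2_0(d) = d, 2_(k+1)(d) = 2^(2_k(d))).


Each rank reduction sends depth d to at most 2^d; cut rank r needs r reductions.
2_0(19) = 19
2_1(19) = 2^19 = 524288
Cut-free depth bound = 524288

524288


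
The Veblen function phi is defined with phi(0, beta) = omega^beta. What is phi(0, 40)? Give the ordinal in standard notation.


phi(0, 40):
phi(0, beta) = omega^beta by definition.
phi(0, 40) = omega^40

omega^40


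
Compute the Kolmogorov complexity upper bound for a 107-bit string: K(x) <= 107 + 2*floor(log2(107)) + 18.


floor(log2(107)) = 6
2 * 6 = 12
K(x) <= 107 + 12 + 18 = 137

137


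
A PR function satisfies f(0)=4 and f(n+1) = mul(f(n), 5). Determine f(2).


f(0) = 4
f(1) = mul(f(0), 5) = mul(4, 5) = 20
f(2) = mul(f(1), 5) = mul(20, 5) = 100


100


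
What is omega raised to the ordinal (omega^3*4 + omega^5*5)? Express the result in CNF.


omega^(omega^3*4 + omega^5*5):
In ordinal addition a term is absorbed by a following term of strictly larger exponent: 3 < 5, so omega^3*4 + omega^5*5 = omega^5*5.
omega raised to a CNF ordinal is a single CNF term: Result = omega^(omega^5*5)

omega^(omega^5*5)


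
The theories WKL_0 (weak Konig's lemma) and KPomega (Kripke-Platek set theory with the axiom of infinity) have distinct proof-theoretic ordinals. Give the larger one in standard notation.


Proof-theoretic ordinal of WKL_0 (weak Konig's lemma): omega^omega
Proof-theoretic ordinal of KPomega (Kripke-Platek set theory with the axiom of infinity): psi_0(epsilon_{Omega+1})
Comparing: omega^omega < psi_0(epsilon_{Omega+1}).
The larger ordinal is psi_0(epsilon_{Omega+1}) (from KPomega (Kripke-Platek set theory with the axiom of infinity)).

psi_0(epsilon_{Omega+1})


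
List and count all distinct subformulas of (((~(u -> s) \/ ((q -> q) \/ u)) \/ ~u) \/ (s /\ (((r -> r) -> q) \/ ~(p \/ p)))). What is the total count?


Formula: (((~(u -> s) \/ ((q -> q) \/ u)) \/ ~u) \/ (s /\ (((r -> r) -> q) \/ ~(p \/ p))))
Subformulas found:
  1. r
  2. q
  3. u
  4. s
  5. p
  6. ~u
  7. (p \/ p)
  8. (u -> s)
  9. (r -> r)
  10. (q -> q)
  11. ~(p \/ p)
  12. ~(u -> s)
  13. ((q -> q) \/ u)
  14. ((r -> r) -> q)
  15. (((r -> r) -> q) \/ ~(p \/ p))
  16. (~(u -> s) \/ ((q -> q) \/ u))
  17. (s /\ (((r -> r) -> q) \/ ~(p \/ p)))
  18. ((~(u -> s) \/ ((q -> q) \/ u)) \/ ~u)
  19. (((~(u -> s) \/ ((q -> q) \/ u)) \/ ~u) \/ (s /\ (((r -> r) -> q) \/ ~(p \/ p))))
Total distinct subformulas = 19

19


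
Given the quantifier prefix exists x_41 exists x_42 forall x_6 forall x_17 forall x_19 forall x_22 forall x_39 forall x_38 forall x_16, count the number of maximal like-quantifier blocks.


Alternations = 1.
Blocks = alternations + 1 = 2

2


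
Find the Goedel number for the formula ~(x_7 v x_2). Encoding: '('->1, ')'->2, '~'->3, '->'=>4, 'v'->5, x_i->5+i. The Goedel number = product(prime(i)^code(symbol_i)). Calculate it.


Formula: ~(x_7 v x_2)
Symbol codes: [3, 1, 12, 5, 7, 2]
Primes: [2, 3, 5, 7, 11, 13]
p_1^3 = 2^3 = 8
p_2^1 = 3^1 = 3
p_3^12 = 5^12 = 244140625
p_4^5 = 7^5 = 16807
p_5^7 = 11^7 = 19487171
p_6^2 = 13^2 = 169
Product = 324322436873982421875000

324322436873982421875000


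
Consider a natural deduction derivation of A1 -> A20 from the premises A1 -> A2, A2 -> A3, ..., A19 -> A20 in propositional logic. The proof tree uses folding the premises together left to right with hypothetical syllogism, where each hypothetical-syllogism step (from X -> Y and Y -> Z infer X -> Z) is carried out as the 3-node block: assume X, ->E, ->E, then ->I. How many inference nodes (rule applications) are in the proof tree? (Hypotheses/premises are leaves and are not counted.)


There are 19 premises in the chain. The first HS step combines premises 1 and 2; each further premise needs one more HS step.
So 19 premises require 19 - 1 = 18 hypothetical-syllogism steps.
Each HS step uses 3 inference nodes (->E, ->E, ->I).
18 * 3 = 54 total inference nodes.

54


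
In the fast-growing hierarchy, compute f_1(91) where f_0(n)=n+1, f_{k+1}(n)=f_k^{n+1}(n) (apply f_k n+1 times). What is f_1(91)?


f_1(91) = f_0^92(91)
f_0 adds 1 each time, applied 92 times.
f_1(91) = 91 + 92 = 183

183


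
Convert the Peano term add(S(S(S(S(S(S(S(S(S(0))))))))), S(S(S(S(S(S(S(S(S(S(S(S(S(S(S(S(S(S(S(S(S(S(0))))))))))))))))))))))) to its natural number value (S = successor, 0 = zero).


add(S^9(0), S^22(0)):
S^9(0) = 9
S^22(0) = 22
9 + 22 = 31

31


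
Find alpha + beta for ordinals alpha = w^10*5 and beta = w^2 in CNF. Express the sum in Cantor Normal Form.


Ordinal addition w^10*5 + w^2:
Leading exponent of alpha (10) > leading exponent of beta (2).
Since alpha's term has higher exponent than beta's leading term,
the sum is simply alpha followed by beta.
Result = w^10*5 + w^2

w^10*5 + w^2


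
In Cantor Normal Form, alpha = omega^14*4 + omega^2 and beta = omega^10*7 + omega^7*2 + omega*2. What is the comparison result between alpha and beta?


Compare term by term from highest exponent:
alpha = omega^14*4 + omega^2
beta = omega^10*7 + omega^7*2 + omega*2
Term 1: alpha has omega^14*4, beta has omega^10*7
Term 2: alpha has omega^2*1, beta has omega^7*2
Term 3: alpha has omega^0*0, beta has omega^1*2
Result: alpha > beta

alpha > beta


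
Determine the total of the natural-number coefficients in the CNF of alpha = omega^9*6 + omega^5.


CNF: omega^9*6 + omega^5
Coefficients: 6 + 1 = 7

7


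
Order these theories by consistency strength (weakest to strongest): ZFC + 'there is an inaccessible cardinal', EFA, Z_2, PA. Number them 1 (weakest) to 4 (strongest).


Ordering by consistency strength:
1. EFA
2. PA
3. Z_2
4. ZFC + 'there is an inaccessible cardinal'


ZFC + 'there is an inaccessible cardinal'=4, EFA=1, Z_2=3, PA=2


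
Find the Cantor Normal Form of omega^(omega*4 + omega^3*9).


omega^(omega*4 + omega^3*9):
In ordinal addition a term is absorbed by a following term of strictly larger exponent: 1 < 3, so omega*4 + omega^3*9 = omega^3*9.
omega raised to a CNF ordinal is a single CNF term: Result = omega^(omega^3*9)

omega^(omega^3*9)


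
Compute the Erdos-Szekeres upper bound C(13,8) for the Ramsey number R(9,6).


R(9,6) <= C(9+6-2, 9-1) = C(13, 8)
C(13, 8) = 13! / (8! * 5!)
= 1287

1287


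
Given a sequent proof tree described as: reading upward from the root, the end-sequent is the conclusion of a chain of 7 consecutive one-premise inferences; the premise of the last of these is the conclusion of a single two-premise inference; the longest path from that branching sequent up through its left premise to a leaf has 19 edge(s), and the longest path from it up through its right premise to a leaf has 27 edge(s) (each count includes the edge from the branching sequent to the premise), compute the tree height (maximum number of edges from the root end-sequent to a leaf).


Longest path through the left premise: 19 edges (measured from the branching sequent)
Longest path through the right premise: 27 edges
Height of the subtree rooted at the branching sequent: max(19, 27) = 27
The branching sequent sits 7 edges above the root (the chain of one-premise inferences), so height = 27 + 7 = 34

34


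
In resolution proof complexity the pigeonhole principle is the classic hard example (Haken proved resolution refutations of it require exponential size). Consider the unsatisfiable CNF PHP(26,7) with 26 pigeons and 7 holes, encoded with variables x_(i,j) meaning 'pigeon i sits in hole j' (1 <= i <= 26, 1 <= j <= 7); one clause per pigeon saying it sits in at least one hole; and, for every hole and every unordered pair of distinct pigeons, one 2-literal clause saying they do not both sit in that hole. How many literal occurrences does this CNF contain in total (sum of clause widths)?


PHP(26,7): 26 pigeons, 7 holes, 26*7 = 182 variables.
- pigeon clauses: one per pigeon -> 26 clauses of width 7 -> 182 literals
- hole clauses: 7 holes * C(26,2) = 7 * 325 -> 2275 clauses of width 2 -> 4550 literals
Total literal occurrences = 182 + 4550 = 4732

4732


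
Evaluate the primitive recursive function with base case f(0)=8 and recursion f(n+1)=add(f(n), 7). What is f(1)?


f(0) = 8
f(1) = add(f(0), 7) = add(8, 7) = 15


15


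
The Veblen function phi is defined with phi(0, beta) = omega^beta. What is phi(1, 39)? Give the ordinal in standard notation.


phi(1, 39):
phi(1, beta) = epsilon_beta (the beta-th epsilon number).
phi(1, 39) = epsilon_39

epsilon_39


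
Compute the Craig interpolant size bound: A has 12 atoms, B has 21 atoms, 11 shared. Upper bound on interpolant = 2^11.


Shared atoms = 11
Craig interpolant size bound = 2^11
= 2048

2048


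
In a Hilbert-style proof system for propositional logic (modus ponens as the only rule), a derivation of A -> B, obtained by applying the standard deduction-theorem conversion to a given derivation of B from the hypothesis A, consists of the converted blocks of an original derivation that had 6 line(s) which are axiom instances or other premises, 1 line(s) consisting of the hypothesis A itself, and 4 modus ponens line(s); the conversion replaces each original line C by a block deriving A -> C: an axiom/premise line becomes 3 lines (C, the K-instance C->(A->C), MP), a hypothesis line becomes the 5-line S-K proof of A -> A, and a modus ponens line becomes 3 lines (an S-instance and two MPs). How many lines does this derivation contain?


Deduction-theorem conversion, block by block:
- 6 axiom/premise lines -> 3 lines each = 18
- 1 hypothesis lines -> 5 lines each (identity proof A->A) = 5
- 4 MP lines -> 3 lines each (S-instance, MP, MP) = 12
Total = 18 + 5 + 12 = 35 lines.

35


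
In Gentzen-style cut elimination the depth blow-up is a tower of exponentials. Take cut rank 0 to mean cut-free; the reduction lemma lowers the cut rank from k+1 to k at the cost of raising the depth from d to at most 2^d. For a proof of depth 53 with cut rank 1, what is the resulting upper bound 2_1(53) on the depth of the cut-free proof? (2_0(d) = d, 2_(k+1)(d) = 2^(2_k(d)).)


Each rank reduction sends depth d to at most 2^d; cut rank r needs r reductions.
2_0(53) = 53
2_1(53) = 2^53 = 9007199254740992
Cut-free depth bound = 9007199254740992

9007199254740992


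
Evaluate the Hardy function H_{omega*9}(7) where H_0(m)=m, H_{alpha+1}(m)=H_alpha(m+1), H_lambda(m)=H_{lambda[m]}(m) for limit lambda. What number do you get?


H_{omega*9}(7):
For the Hardy hierarchy, H_{omega*k}(n) = 2^k * n.
2^9 = 512.
512 * 7 = 3584

3584


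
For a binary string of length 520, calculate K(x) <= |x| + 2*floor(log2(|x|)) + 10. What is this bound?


floor(log2(520)) = 9
2 * 9 = 18
K(x) <= 520 + 18 + 10 = 548

548


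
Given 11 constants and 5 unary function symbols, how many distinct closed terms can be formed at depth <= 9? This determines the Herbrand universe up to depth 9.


Herbrand terms by depth:
Depth 0: 11 constants
Depth 1: 55 new terms (running total: 66)
Depth 2: 275 new terms (running total: 341)
Depth 3: 1375 new terms (running total: 1716)
Depth 4: 6875 new terms (running total: 8591)
Depth 5: 34375 new terms (running total: 42966)
Depth 6: 171875 new terms (running total: 214841)
Depth 7: 859375 new terms (running total: 1074216)
Depth 8: 4296875 new terms (running total: 5371091)
Depth 9: 21484375 new terms (running total: 26855466)
Total distinct ground terms = 26855466

26855466


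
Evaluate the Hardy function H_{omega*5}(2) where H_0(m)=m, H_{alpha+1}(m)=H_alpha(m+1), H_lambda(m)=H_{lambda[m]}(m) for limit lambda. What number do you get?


H_{omega*5}(2):
For the Hardy hierarchy, H_{omega*k}(n) = 2^k * n.
2^5 = 32.
32 * 2 = 64

64


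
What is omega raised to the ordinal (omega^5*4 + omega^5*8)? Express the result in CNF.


omega^(omega^5*4 + omega^5*8):
Both terms of the exponent have the same exponent 5, so they merge: omega^5*4 + omega^5*8 = omega^5*(4+8) = omega^5*12.
omega raised to a CNF ordinal is a single CNF term: Result = omega^(omega^5*12)

omega^(omega^5*12)


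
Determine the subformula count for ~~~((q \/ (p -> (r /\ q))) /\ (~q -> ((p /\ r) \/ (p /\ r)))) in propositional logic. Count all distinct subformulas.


Formula: ~~~((q \/ (p -> (r /\ q))) /\ (~q -> ((p /\ r) \/ (p /\ r))))
Subformulas found:
  1. q
  2. r
  3. p
  4. ~q
  5. (p /\ r)
  6. (r /\ q)
  7. (p -> (r /\ q))
  8. (q \/ (p -> (r /\ q)))
  9. ((p /\ r) \/ (p /\ r))
  10. (~q -> ((p /\ r) \/ (p /\ r)))
  11. ((q \/ (p -> (r /\ q))) /\ (~q -> ((p /\ r) \/ (p /\ r))))
  12. ~((q \/ (p -> (r /\ q))) /\ (~q -> ((p /\ r) \/ (p /\ r))))
  13. ~~((q \/ (p -> (r /\ q))) /\ (~q -> ((p /\ r) \/ (p /\ r))))
  14. ~~~((q \/ (p -> (r /\ q))) /\ (~q -> ((p /\ r) \/ (p /\ r))))
Total distinct subformulas = 14

14


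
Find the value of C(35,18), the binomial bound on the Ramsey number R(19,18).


R(19,18) <= C(19+18-2, 19-1) = C(35, 18)
C(35, 18) = 35! / (18! * 17!)
= 4537567650

4537567650


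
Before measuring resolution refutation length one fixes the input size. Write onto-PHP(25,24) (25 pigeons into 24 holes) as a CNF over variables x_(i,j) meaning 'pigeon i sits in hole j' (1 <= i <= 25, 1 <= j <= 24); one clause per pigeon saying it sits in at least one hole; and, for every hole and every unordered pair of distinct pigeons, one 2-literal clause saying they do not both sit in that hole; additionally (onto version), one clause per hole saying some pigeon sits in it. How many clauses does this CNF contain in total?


onto-PHP(25,24): 25 pigeons, 24 holes, 25*24 = 600 variables.
- pigeon clauses: one per pigeon -> 25 clauses
- hole clauses: 24 holes * C(25,2) = 24 * 300 -> 7200 clauses
- onto clauses: one per hole -> 24 clauses
Total clauses = 25 + 7200 + 24 = 7249

7249


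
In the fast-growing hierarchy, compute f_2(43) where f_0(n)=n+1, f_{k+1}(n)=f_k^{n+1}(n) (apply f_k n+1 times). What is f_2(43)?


f_2(43) = f_1^44(43)
f_1(m) = 2m + 1.
Iterating: f_1^k(n) = 2^k*(n+1) - 1.
f_2(43) = 2^44*(43+1) - 1 = 17592186044416*44 - 1 = 774056185954303

774056185954303


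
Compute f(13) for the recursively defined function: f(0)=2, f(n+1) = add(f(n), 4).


f(0) = 2
f(1) = add(f(0), 4) = add(2, 4) = 6
f(2) = add(f(1), 4) = add(6, 4) = 10
f(3) = add(f(2), 4) = add(10, 4) = 14
f(4) = add(f(3), 4) = add(14, 4) = 18
f(5) = add(f(4), 4) = add(18, 4) = 22
f(6) = add(f(5), 4) = add(22, 4) = 26
f(7) = add(f(6), 4) = add(26, 4) = 30
f(8) = add(f(7), 4) = add(30, 4) = 34
f(9) = add(f(8), 4) = add(34, 4) = 38
f(10) = add(f(9), 4) = add(38, 4) = 42
f(11) = add(f(10), 4) = add(42, 4) = 46
f(12) = add(f(11), 4) = add(46, 4) = 50
f(13) = add(f(12), 4) = add(50, 4) = 54


54


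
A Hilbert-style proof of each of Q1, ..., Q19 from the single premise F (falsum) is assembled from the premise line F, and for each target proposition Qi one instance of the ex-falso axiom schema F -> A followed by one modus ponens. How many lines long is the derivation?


Ex falso, line by line:
- 1 premise line (F)
- 19 targets, each needing 1 axiom instance (F -> Qi) + 1 MP = 2 lines: 2 * 19 = 38
Total = 1 + 38 = 39 lines.

39


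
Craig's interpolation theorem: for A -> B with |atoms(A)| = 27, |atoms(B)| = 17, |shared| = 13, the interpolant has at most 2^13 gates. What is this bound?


Shared atoms = 13
Craig interpolant size bound = 2^13
= 8192

8192


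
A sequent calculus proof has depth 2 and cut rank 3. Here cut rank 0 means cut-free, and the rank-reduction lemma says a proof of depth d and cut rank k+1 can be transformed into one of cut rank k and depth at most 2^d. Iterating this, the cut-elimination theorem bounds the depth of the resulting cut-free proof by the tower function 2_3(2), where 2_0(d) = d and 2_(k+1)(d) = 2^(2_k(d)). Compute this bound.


Each rank reduction sends depth d to at most 2^d; cut rank r needs r reductions.
2_0(2) = 2
2_1(2) = 2^2 = 4
2_2(2) = 2^4 = 16
2_3(2) = 2^16 = 65536
Cut-free depth bound = 65536

65536


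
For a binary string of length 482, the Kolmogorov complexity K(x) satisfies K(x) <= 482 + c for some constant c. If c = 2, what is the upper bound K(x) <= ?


K(x) <= |x| + c = 482 + 2 = 484

484


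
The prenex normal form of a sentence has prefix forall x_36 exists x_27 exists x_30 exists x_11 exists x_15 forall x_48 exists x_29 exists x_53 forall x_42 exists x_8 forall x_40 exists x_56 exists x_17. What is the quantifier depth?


Quantifier prefix has 13 quantifier symbols.
Quantifier depth = 13

13


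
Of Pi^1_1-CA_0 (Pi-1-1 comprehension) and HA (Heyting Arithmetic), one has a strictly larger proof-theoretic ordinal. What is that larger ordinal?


Proof-theoretic ordinal of Pi^1_1-CA_0 (Pi-1-1 comprehension): psi_0(Omega_omega)
Proof-theoretic ordinal of HA (Heyting Arithmetic): epsilon_0
Comparing: epsilon_0 < psi_0(Omega_omega).
The larger ordinal is psi_0(Omega_omega) (from Pi^1_1-CA_0 (Pi-1-1 comprehension)).

psi_0(Omega_omega)
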